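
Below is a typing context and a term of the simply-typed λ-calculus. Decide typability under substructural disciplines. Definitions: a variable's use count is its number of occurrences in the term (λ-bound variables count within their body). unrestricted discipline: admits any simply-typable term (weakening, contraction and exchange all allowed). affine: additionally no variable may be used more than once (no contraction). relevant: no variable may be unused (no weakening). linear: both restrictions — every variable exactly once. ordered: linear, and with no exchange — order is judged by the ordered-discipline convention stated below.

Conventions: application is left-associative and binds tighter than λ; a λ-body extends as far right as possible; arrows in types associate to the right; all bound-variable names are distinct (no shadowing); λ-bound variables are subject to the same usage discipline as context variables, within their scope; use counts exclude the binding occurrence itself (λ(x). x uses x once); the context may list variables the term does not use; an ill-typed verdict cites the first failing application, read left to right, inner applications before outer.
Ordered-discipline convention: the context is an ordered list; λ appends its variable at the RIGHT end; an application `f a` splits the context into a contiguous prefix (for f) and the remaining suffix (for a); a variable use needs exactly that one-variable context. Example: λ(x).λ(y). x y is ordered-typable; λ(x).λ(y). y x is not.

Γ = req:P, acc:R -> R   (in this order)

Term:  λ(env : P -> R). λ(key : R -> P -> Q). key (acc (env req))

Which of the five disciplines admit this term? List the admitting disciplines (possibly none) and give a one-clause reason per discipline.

admitted by: linear, affine, relevant, unrestricted
variable uses: req ×1, acc ×1, env (bound) ×1, key (bound) ×1
left-to-right use order: key, acc, env, req
typing: ✓ — (P -> R) -> (R -> P -> Q) -> P -> Q
ordered: ✗, no ordered split (uses run key, acc, env, req)
linear: ✓, exactly-once usage across req, acc, env, key
affine: ✓, none of req, acc, env, key used more than once
relevant: ✓, none of req, acc, env, key goes unused
unrestricted: ✓, typability at (P -> R) -> (R -> P -> Q) -> P -> Q is all that's needed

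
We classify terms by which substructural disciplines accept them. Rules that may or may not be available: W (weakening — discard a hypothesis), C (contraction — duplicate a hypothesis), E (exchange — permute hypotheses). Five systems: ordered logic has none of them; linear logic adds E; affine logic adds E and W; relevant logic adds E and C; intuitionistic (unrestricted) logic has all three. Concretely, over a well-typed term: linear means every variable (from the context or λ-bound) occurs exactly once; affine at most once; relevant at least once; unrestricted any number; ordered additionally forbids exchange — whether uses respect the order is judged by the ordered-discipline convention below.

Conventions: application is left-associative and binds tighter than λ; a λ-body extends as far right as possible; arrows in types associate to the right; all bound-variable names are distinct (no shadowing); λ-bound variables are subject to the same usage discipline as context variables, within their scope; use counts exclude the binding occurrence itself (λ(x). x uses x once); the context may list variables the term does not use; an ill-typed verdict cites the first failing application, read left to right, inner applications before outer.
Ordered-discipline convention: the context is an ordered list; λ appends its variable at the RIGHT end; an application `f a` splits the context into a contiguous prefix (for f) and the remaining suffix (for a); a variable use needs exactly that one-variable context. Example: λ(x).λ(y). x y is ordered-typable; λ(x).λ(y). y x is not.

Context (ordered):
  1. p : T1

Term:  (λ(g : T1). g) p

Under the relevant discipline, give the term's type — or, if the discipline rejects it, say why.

term : T1
usage: p=1, g (λ-bound)=1
left-to-right use order: g, p
typing: well-typed at T1
all disciplines: ordered ✓, linear ✓, affine ✓, relevant ✓, unrestricted ✓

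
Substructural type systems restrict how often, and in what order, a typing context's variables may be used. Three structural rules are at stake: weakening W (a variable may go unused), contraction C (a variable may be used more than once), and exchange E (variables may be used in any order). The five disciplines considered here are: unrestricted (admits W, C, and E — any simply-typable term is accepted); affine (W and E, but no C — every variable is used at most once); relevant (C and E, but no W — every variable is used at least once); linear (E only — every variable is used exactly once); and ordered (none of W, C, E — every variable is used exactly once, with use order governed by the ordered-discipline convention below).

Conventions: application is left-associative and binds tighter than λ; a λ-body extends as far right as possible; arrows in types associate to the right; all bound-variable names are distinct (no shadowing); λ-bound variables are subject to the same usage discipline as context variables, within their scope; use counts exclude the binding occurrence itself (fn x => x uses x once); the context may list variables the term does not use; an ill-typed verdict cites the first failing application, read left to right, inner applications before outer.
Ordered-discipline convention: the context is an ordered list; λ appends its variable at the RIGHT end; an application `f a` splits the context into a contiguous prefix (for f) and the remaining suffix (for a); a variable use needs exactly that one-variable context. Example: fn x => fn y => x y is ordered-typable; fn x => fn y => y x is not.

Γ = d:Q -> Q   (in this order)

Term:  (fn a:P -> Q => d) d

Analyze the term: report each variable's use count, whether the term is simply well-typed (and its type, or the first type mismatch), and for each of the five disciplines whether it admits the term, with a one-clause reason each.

use counts: d ×2; a [bound] ×0
uses in reading order: d, d
typing: ill-typed: argument of type Q -> Q where P -> Q is required
ordered ✗ (the type mismatch rejects it)
linear ✗ (not simply typable)
affine ✗ (fails simple typing)
relevant ✗ (a type mismatch blocks all five)
unrestricted ✗ (the type mismatch rejects it)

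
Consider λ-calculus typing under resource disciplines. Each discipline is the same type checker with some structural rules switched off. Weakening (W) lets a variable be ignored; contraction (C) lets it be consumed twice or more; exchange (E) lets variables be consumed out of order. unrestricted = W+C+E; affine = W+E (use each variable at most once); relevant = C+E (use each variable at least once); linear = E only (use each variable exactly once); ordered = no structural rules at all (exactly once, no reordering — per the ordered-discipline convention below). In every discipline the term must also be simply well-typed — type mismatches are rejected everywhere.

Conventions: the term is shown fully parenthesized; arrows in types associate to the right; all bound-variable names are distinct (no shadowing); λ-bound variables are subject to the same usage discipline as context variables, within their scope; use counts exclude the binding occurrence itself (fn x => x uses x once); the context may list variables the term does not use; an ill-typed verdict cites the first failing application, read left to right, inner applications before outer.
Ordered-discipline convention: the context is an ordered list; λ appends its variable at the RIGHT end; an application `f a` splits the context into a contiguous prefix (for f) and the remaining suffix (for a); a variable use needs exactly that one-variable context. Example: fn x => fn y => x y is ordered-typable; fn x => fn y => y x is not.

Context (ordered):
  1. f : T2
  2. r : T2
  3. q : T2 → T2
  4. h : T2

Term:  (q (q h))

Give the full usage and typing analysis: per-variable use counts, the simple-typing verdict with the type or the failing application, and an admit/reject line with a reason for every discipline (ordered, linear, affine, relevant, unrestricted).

usage: f: 0, r: 0, q: 2, h: 1
order of uses: q, q, h
typing: well-typed at T2
ordered: ✗, repeated use of q ×2; needs weakening: f, r unused
linear: ✗, repeated use of q ×2; needs weakening: f, r unused
affine: ✗, repeated use of q ×2
relevant: ✗, needs weakening: f, r unused
unrestricted: ✓, well-typed at T2; no restrictions here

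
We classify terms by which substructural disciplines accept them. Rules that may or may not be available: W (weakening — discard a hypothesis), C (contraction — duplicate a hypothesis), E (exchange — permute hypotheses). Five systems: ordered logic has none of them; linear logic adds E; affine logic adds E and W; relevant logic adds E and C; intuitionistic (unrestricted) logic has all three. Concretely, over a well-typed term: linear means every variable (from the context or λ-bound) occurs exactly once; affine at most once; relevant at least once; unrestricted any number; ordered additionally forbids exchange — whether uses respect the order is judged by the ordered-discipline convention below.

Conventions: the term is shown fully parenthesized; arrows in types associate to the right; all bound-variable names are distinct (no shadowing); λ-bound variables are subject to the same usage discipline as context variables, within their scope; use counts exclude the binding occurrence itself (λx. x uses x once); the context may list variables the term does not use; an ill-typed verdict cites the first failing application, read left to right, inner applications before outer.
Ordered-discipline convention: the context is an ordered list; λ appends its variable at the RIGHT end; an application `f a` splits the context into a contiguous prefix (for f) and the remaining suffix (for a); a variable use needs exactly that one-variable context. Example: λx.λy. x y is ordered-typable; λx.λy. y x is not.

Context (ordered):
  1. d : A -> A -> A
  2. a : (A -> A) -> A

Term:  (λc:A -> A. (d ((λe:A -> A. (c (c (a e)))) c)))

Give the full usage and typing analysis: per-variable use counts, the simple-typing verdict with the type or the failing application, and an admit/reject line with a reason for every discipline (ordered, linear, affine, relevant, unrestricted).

use counts: d: 1×; a: 1×; c [bound]: 3×; e [bound]: 1×
use order (left to right): d, c, c, a, e, c
typing: ✓ — (A -> A) -> A -> A
ordered ✗ (repeated use of c ×3)
linear ✗ (repeated use of c ×3)
affine ✗ (repeated use of c ×3)
relevant ✓ (at least one use each (d, a, c, e))
unrestricted ✓ (typability at (A -> A) -> A -> A is all that's needed)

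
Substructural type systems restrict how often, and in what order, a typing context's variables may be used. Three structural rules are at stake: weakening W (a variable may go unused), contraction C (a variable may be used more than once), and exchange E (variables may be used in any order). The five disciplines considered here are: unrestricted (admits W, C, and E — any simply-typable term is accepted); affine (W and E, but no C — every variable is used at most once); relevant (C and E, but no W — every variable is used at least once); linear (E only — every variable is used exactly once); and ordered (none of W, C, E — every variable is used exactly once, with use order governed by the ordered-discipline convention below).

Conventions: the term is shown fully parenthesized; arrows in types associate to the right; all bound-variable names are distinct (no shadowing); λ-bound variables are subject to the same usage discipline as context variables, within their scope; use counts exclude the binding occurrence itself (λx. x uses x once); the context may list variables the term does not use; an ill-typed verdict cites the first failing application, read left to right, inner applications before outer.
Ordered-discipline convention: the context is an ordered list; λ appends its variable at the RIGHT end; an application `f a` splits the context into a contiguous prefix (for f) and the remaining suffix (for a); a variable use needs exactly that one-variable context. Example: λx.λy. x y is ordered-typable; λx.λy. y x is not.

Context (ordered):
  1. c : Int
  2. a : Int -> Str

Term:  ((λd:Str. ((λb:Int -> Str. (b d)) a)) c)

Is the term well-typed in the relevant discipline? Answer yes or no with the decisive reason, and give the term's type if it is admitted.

no — fails simple typing
usage: c: 1; a: 1; d [bound]: 1; b [bound]: 1
use order (left to right): b, d, a, c
typing: ill-typed: an argument Str mismatches the expected Int
summary: ordered ✗; linear ✗; affine ✗; relevant ✗; unrestricted ✗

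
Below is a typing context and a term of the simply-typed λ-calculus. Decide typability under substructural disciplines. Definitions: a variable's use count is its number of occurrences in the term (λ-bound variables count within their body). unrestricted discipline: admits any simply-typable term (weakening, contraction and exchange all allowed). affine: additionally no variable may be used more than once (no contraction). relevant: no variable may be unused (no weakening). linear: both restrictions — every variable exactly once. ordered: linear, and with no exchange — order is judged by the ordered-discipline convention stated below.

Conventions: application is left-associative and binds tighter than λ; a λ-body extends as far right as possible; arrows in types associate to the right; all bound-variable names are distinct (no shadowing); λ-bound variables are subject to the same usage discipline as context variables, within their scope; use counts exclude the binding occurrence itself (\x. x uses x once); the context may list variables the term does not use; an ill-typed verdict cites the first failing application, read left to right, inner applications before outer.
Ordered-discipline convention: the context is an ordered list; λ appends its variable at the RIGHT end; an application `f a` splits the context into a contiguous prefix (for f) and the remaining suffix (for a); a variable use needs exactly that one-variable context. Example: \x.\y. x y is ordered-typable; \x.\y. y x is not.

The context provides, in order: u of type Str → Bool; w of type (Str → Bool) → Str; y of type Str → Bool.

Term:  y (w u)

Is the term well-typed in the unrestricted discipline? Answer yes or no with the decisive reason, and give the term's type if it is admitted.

yes — type-checks (Bool) and nothing is barred; term : Bool
use counts: u ×1; w ×1; y ×1
order of uses: y, w, u
typing: well-typed — term : Bool
all disciplines: ordered ✗, linear ✓, affine ✓, relevant ✓, unrestricted ✓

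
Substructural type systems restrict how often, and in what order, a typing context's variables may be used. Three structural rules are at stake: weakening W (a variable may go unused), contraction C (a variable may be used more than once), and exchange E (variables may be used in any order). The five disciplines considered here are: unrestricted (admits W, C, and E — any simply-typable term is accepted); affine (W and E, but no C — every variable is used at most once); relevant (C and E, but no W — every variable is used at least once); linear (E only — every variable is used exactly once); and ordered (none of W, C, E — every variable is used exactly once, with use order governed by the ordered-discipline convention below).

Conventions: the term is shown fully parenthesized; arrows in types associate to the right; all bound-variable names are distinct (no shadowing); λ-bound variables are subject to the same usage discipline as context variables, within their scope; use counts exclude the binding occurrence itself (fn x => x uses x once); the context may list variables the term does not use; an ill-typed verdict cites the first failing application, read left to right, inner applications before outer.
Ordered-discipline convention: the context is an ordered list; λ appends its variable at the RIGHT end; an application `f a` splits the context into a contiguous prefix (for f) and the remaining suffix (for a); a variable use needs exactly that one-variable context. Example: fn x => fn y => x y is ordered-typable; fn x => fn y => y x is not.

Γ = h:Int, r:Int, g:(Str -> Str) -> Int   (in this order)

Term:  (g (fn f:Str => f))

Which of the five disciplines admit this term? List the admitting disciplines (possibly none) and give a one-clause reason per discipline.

admitted by: affine, unrestricted
counts: h: 0, r: 0, g: 1, f (λ-bound): 1
uses in reading order: g, f
typing: ✓ — Int
ordered ✗ (h, r left unused)
linear ✗ (h, r left unused)
affine ✓ (none of h, r, g, f used more than once)
relevant ✗ (h, r left unused)
unrestricted ✓ (type-checks (Int) and nothing is barred)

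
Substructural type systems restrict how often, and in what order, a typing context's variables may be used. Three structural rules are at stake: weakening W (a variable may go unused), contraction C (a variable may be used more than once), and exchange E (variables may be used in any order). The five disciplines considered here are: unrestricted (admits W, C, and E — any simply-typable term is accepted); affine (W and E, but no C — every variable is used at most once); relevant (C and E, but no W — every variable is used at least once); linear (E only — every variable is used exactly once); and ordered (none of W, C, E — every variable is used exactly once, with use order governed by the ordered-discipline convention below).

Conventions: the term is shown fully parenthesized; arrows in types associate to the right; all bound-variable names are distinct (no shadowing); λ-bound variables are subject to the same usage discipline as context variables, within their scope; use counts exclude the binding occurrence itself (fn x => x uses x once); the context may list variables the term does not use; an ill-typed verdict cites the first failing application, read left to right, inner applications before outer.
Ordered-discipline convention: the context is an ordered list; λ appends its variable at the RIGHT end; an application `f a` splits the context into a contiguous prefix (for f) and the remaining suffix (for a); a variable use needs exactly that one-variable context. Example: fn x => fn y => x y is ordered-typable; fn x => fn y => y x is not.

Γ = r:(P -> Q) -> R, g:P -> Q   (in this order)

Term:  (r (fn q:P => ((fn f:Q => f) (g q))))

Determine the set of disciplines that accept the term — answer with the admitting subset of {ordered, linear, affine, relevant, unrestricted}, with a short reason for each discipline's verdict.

admitted by: ordered, linear, affine, relevant, unrestricted
variable uses: r: 1×, g: 1×, q (bound): 1×, f (bound): 1×
uses in reading order: r, f, g, q
typing: the term checks, with type R
ordered: ✓ — r, g, q, f: once each, no exchange needed
linear: ✓ — exactly-once usage across r, g, q, f
affine: ✓ — none of r, g, q, f used more than once
relevant: ✓ — none of r, g, q, f goes unused
unrestricted: ✓ — typability at R is all that's needed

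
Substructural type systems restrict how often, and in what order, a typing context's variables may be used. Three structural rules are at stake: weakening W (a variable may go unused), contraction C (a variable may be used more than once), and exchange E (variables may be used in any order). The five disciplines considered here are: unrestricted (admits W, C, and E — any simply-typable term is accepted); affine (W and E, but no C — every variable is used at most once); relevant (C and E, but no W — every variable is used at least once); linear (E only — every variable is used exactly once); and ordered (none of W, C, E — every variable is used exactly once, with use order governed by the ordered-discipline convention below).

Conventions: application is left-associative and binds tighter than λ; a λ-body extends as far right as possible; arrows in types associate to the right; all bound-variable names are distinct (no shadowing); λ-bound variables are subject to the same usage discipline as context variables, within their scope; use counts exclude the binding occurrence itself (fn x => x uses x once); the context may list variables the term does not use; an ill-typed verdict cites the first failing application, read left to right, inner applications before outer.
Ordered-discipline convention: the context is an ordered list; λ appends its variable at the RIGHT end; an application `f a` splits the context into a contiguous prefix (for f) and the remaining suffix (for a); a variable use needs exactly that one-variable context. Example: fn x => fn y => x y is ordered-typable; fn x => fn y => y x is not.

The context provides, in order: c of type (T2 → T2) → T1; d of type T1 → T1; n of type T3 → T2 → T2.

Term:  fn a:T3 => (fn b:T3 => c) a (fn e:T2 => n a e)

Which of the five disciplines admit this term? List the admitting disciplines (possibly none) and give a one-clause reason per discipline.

accepted by: unrestricted
use counts: c: 1×; d: 0×; n: 1×; a (λ-bound): 2×; b (λ-bound): 0×; e (λ-bound): 1×
order of uses: c, a, n, a, e
typing: ✓ — T3 → T1
ordered ✗ (needs contraction — a ×2; needs weakening: d, b unused)
linear ✗ (needs contraction — a ×2; needs weakening: d, b unused)
affine ✗ (needs contraction — a ×2)
relevant ✗ (needs weakening: d, b unused)
unrestricted ✓ (typability at T3 → T1 is all that's needed)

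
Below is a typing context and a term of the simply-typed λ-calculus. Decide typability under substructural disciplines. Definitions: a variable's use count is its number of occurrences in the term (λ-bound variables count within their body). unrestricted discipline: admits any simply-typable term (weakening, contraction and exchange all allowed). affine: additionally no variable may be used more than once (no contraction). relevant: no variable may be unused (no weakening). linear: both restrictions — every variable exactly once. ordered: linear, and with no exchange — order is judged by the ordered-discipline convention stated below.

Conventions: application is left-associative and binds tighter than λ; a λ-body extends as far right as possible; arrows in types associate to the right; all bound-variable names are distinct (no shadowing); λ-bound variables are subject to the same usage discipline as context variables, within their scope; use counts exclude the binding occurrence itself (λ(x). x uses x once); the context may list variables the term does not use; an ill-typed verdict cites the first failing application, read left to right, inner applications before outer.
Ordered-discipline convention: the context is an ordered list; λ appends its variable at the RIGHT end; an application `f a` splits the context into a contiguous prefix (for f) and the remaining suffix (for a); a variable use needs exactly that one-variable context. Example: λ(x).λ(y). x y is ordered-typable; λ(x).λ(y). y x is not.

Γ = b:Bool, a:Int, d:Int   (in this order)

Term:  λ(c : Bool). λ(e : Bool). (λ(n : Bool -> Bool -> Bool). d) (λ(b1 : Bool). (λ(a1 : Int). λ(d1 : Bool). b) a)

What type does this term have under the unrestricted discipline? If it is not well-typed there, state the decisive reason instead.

term : Bool -> Bool -> Int
counts: b ×1, a ×1, d ×1, c [bound] ×0, e [bound] ×0, n [bound] ×0, b1 [bound] ×0, a1 [bound] ×0, d1 [bound] ×0
left-to-right use order: d, b, a
typing: well-typed — term : Bool -> Bool -> Int
all disciplines: ordered ✗, linear ✗, affine ✓, relevant ✗, unrestricted ✓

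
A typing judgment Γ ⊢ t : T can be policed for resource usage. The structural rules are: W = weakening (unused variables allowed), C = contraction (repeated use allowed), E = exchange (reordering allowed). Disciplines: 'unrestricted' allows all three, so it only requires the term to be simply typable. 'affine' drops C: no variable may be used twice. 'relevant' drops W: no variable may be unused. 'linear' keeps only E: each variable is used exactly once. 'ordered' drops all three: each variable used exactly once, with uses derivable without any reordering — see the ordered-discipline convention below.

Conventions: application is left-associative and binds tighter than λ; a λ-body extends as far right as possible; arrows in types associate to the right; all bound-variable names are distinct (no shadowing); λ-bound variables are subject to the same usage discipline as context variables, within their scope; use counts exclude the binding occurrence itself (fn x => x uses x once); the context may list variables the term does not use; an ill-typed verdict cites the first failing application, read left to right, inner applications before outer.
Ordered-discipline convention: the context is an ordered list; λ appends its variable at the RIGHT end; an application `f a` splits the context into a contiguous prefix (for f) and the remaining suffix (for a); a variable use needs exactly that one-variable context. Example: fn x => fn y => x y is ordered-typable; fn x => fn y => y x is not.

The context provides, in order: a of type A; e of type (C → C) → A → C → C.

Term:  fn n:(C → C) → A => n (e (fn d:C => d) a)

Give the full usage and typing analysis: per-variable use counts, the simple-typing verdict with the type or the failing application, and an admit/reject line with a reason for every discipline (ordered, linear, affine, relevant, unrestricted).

usage: a: 1; e: 1; n (bound): 1; d (bound): 1
uses in reading order: n, e, d, a
typing: ✓ — ((C → C) → A) → A
ordered: ✗, no contiguous prefix/suffix split fits n, e, d, a
linear: ✓, single use per variable (a, e, n, d)
affine: ✓, no duplicate uses among a, e, n, d
relevant: ✓, a, e, n, d: all used, weakening unneeded
unrestricted: ✓, well-typed at ((C → C) → A) → A; no restrictions here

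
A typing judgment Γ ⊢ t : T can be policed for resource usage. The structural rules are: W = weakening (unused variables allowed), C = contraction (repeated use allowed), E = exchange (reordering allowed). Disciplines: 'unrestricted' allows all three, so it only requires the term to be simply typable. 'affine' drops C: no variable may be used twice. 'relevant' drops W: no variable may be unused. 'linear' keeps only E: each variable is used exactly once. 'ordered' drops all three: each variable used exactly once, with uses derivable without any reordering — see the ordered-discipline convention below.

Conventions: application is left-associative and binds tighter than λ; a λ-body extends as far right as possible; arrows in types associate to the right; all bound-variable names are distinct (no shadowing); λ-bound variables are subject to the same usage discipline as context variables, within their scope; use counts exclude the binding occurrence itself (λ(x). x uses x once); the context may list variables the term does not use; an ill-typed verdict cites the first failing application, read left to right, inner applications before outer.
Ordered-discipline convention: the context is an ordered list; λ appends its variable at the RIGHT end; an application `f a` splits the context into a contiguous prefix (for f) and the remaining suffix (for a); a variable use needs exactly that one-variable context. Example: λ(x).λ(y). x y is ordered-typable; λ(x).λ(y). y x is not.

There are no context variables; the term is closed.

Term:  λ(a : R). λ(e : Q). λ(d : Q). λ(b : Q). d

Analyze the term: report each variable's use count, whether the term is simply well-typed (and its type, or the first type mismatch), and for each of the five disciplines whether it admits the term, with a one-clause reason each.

use counts: a [bound]: 0, e [bound]: 0, d [bound]: 1, b [bound]: 0
uses in reading order: d
typing: ✓ — R → Q → Q → Q → Q
ordered ✗ (needs weakening: a, e, b unused)
linear ✗ (needs weakening: a, e, b unused)
affine ✓ (no duplicate uses among a, e, d, b)
relevant ✗ (needs weakening: a, e, b unused)
unrestricted ✓ (type-checks (R → Q → Q → Q → Q) and nothing is barred)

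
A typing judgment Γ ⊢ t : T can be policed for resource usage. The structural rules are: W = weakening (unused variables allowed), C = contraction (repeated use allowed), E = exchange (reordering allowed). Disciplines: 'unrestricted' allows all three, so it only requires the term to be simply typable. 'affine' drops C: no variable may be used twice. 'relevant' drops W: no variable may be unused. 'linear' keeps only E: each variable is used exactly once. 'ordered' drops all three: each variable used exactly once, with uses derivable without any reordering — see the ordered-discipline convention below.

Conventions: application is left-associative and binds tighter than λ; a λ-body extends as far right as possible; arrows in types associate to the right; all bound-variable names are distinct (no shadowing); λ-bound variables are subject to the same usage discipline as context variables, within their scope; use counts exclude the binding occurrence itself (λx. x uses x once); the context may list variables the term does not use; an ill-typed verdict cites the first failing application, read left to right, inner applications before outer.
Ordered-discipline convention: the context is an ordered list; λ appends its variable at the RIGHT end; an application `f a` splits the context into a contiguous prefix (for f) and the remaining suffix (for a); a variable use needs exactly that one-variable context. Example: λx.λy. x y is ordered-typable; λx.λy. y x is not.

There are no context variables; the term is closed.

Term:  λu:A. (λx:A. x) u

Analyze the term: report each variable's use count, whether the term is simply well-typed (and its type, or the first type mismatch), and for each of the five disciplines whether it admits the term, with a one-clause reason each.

variable uses: u (λ-bound)=1; x (λ-bound)=1
order of uses: x, u
typing: well-typed — term : A → A
ordered ✓ (single-use (u, x), ordered derivation ok)
linear ✓ (u, x: one use apiece)
affine ✓ (at most one use each (u, x))
relevant ✓ (every one of u, x appears)
unrestricted ✓ (simply typable at A → A; W, C, E all held)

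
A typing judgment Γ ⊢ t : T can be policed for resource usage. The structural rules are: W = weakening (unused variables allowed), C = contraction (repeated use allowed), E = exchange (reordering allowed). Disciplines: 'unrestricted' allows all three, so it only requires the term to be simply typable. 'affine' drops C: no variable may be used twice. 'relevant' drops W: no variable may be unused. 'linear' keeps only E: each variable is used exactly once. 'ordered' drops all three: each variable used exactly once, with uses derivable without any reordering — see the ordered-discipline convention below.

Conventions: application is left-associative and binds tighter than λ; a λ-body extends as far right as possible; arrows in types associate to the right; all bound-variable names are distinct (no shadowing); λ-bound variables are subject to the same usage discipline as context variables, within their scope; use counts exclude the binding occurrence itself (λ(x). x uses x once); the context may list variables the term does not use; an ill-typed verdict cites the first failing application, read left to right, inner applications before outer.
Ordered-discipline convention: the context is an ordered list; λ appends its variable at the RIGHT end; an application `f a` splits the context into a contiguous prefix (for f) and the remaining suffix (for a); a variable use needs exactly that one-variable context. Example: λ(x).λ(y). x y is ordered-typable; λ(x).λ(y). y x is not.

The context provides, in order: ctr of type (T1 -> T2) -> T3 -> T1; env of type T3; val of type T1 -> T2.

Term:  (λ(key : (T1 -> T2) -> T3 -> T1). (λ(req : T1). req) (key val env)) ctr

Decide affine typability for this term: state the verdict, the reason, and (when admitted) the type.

yes — at most one use each (ctr, env, val, key, req); term : T1
usage: ctr: 1×, env: 1×, val: 1×, key [bound]: 1×, req [bound]: 1×
uses in reading order: req, key, val, env, ctr
typing: ✓ — T1
all disciplines: ordered ✗, linear ✓, affine ✓, relevant ✓, unrestricted ✓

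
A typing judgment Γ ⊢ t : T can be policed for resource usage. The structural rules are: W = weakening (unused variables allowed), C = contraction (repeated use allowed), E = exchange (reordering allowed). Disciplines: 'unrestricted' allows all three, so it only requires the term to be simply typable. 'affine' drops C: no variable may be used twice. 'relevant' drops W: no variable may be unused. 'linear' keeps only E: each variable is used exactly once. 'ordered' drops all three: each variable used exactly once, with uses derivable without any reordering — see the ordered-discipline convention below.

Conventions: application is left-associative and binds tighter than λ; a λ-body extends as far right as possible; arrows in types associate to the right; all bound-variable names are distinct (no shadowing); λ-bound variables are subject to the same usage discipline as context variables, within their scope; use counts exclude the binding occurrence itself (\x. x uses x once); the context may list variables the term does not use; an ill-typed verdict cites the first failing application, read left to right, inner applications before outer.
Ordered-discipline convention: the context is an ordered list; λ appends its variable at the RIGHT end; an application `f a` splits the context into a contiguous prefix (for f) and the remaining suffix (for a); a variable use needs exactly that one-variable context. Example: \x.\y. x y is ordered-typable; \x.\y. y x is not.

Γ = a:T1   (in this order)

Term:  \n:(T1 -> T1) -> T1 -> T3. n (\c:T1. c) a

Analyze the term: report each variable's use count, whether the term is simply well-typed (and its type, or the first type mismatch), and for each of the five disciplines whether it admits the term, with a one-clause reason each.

variable uses: a ×1; n (bound) ×1; c (bound) ×1
order of uses: n, c, a
typing: the term checks, with type ((T1 -> T1) -> T1 -> T3) -> T3
ordered ✗ (needs exchange: uses follow n, c, a)
linear ✓ (exactly-once usage across a, n, c)
affine ✓ (a, n, c: no repeats, contraction unneeded)
relevant ✓ (a, n, c: all used, weakening unneeded)
unrestricted ✓ (well-typed at ((T1 -> T1) -> T1 -> T3) -> T3; no restrictions here)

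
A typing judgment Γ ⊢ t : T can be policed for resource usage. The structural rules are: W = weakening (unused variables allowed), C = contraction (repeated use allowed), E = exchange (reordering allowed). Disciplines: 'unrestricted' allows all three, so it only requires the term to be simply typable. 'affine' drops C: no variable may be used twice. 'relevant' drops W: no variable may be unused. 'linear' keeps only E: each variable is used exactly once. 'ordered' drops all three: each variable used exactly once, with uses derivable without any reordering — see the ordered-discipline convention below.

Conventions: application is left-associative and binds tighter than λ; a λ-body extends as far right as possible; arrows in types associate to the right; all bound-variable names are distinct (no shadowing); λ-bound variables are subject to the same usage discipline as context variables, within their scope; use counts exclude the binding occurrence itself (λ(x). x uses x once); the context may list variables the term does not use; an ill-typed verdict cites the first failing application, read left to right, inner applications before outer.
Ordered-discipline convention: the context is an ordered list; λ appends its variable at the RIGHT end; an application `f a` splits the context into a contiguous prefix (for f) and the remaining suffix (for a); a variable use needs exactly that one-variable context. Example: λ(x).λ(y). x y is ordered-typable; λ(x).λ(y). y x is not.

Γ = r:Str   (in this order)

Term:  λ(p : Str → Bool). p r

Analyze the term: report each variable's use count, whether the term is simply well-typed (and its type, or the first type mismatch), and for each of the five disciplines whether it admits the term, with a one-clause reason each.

counts: r ×1; p [bound] ×1
left-to-right use order: p, r
typing: ✓ — (Str → Bool) → Bool
ordered ✗ (no ordered split (uses run p, r))
linear ✓ (each of r, p used exactly once)
affine ✓ (none of r, p used more than once)
relevant ✓ (every one of r, p appears)
unrestricted ✓ (well-typed at (Str → Bool) → Bool; no restrictions here)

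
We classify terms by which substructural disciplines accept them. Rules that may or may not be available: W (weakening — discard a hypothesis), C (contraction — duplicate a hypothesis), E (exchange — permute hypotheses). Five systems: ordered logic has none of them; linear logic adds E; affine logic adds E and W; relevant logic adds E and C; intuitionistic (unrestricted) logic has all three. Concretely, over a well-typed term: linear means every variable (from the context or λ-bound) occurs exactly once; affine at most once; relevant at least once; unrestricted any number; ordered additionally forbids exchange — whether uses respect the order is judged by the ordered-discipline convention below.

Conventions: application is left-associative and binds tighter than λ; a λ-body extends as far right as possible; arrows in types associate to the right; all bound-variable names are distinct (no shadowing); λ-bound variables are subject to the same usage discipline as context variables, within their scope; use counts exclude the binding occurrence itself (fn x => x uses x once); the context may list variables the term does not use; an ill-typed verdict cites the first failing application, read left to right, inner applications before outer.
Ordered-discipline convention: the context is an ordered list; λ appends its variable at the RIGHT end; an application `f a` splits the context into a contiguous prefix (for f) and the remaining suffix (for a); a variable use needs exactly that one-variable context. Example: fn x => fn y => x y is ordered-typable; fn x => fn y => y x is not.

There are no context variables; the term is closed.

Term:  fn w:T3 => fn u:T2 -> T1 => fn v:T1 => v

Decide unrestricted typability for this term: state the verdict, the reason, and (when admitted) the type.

yes — well-typed at T3 -> (T2 -> T1) -> T1 -> T1; no restrictions here; term : T3 -> (T2 -> T1) -> T1 -> T1
counts: w (bound): 0; u (bound): 0; v (bound): 1
left-to-right use order: v
typing: the term checks, with type T3 -> (T2 -> T1) -> T1 -> T1
across the five disciplines: ordered ✗ · linear ✗ · affine ✓ · relevant ✗ · unrestricted ✓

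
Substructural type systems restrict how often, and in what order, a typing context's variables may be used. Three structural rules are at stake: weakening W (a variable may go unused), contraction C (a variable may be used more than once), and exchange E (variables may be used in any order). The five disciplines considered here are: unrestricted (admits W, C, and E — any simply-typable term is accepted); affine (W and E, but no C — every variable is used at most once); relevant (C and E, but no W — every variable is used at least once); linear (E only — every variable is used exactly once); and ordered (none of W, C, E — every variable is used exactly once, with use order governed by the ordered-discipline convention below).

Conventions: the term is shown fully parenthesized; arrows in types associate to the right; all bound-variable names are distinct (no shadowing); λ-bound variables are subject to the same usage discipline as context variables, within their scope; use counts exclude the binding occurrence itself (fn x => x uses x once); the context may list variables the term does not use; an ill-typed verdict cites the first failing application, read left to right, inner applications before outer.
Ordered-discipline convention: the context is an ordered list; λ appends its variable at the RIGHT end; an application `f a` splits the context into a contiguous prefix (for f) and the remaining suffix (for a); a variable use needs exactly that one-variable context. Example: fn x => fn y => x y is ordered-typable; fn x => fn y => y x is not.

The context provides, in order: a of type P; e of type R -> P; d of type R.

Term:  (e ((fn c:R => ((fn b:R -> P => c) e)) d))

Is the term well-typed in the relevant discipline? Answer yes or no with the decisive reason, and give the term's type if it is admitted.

no — unused: a, b — weakening required
use counts: a: 0, e: 2, d: 1, c (bound): 1, b (bound): 0
use order (left to right): e, c, e, d
typing: the term checks, with type P
per-discipline verdicts: ordered ✗; linear ✗; affine ✗; relevant ✗; unrestricted ✓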